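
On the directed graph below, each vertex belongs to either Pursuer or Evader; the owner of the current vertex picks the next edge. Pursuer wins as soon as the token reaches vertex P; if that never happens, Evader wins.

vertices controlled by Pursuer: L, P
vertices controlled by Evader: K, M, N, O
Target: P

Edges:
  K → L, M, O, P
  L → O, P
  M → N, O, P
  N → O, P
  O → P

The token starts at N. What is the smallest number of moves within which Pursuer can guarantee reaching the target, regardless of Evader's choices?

A0 = {P}
A1: add {L, O} — L (Pursuer) has L→P; O (Evader): all of {P} already in.
A2: add {N} — N (Evader): all of {O, P} already in.
N enters the attractor at level 2, so Pursuer can force the target in 2 moves from there.

2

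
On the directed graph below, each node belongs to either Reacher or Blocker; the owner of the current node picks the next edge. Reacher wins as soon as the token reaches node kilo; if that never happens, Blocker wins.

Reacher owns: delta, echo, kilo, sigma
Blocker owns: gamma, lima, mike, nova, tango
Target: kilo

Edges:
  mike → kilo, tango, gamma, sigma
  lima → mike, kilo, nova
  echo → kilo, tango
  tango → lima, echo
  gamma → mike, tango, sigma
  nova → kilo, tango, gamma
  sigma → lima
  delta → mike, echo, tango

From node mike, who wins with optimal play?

A0 = {kilo}
A1: add {echo} — echo (Reacher) has echo→kilo.
A2: add {delta} — delta (Reacher) has delta→echo.
A3 = A2; e.g. mike (Blocker) can still go to tango. Fixed point.
mike never enters the attractor, so Blocker can avoid the target forever.

Blocker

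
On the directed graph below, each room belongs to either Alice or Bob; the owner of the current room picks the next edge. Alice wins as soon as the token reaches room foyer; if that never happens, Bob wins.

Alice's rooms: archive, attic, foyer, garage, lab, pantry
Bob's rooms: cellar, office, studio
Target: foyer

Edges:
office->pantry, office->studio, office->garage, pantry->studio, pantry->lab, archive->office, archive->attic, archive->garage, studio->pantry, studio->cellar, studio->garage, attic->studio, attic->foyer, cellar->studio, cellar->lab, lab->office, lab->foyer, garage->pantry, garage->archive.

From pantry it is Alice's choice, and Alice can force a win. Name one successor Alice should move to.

lab

A0 = {foyer}
A1: add {attic, lab} — attic (Alice) has attic→foyer; lab (Alice) has lab→foyer.
A2: add {archive, pantry} — pantry (Alice) has pantry→lab; archive (Alice) has archive→attic.
A3: add {garage} — garage (Alice) has garage→pantry.
A4 = A3; e.g. office (Bob) can still go to studio. Fixed point.
From pantry, successor lab is in the attractor (rank 1); the other successor studio is not.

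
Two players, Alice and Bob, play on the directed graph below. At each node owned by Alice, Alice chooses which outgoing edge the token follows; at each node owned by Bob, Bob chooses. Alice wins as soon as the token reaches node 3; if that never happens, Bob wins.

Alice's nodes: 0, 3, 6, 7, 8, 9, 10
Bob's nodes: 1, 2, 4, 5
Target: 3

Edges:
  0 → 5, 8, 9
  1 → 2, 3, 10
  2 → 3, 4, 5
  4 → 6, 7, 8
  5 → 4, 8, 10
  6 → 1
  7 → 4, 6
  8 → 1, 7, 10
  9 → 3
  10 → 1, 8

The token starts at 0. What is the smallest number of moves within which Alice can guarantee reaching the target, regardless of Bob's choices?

A0 = {3}
A1: add {9} — 9 (Alice) has 9→3.
A2: add {0} — 0 (Alice) has 0→9.
A3 = A2; e.g. 1 (Bob) can still go to 2. Fixed point.
0 enters the attractor at level 2, so Alice can force the target in 2 moves from there.

2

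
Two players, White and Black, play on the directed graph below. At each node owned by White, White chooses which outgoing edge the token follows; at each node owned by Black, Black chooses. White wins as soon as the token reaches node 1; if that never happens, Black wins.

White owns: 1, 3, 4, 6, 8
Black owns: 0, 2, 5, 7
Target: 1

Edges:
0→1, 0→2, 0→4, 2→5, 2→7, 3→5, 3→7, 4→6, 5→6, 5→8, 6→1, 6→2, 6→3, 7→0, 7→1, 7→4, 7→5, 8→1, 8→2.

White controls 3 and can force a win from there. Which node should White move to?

A0 = {1}
A1: add {6, 8} — 6 (White) has 6→1; 8 (White) has 8→1.
A2: add {4, 5} — 4 (White) has 4→6; 5 (Black): all of {6, 8} already in.
A3: add {3} — 3 (White) has 3→5.
A4 = A3; e.g. 0 (Black) can still go to 2. Fixed point.
From 3, successor 5 is in the attractor (rank 2); the other successor 7 is not.

5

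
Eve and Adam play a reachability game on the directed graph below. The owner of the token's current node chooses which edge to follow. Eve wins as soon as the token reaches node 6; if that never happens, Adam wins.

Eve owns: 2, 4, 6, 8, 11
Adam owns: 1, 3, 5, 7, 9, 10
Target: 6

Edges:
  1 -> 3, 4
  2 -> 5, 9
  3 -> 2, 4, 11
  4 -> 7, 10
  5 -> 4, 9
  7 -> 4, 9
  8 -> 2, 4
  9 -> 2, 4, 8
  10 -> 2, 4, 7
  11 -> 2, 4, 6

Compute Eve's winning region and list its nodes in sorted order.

6, 11

A0 = {6}
A1: add {11} — 11 (Eve) has 11→6.
A2 = A1; e.g. 1 (Adam) can still go to 3. Fixed point.
Eve's winning region = {6, 11}.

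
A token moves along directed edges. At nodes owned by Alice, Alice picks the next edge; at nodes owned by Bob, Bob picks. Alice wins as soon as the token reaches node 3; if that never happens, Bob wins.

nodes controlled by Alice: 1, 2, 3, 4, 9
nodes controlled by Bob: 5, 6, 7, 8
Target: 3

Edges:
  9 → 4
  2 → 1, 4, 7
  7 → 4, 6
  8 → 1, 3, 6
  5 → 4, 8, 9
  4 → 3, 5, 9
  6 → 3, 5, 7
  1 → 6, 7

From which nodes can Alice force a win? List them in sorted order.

2, 3, 4, 9

A0 = {3}
A1: add {4} — 4 (Alice) has 4→3.
A2: add {2, 9} — 2 (Alice) has 2→4; 9 (Alice) has 9→4.
A3 = A2; e.g. 1 (Alice) has no edge into A2. Fixed point.
Alice's winning region = {2, 3, 4, 9}.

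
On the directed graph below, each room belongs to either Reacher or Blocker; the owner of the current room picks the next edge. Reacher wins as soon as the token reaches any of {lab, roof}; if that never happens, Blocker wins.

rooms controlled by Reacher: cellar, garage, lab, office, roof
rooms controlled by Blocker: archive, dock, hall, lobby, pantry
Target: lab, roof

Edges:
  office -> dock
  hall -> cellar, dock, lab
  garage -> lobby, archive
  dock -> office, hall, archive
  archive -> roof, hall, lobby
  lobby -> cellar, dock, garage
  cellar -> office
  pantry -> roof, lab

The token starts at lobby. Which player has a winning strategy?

Blocker

A0 = {lab, roof}
A1: add {pantry} — pantry (Blocker): all of {roof, lab} already in.
A2 = A1; e.g. office (Reacher) has no edge into A1. Fixed point.
lobby never enters the attractor, so Blocker can avoid the target forever.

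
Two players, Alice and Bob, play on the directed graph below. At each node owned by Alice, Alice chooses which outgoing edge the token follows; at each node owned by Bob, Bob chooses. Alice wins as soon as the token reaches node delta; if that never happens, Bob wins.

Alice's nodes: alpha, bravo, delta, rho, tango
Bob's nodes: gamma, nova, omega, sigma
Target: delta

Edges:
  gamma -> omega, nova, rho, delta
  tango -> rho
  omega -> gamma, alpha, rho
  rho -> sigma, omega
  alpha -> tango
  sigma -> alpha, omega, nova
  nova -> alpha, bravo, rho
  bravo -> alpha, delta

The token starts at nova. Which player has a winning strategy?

A0 = {delta}
A1: add {bravo} — bravo (Alice) has bravo→delta.
A2 = A1; e.g. gamma (Bob) can still go to omega. Fixed point.
nova never enters the attractor, so Bob can avoid the target forever.

Bob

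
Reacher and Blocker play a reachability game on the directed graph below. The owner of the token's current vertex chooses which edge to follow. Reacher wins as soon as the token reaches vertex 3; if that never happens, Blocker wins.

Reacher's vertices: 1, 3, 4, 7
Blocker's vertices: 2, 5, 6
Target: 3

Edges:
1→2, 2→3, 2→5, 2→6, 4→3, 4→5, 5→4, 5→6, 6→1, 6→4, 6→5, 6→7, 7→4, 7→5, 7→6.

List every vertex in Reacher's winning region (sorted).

3, 4, 7

A0 = {3}
A1: add {4} — 4 (Reacher) has 4→3.
A2: add {7} — 7 (Reacher) has 7→4.
A3 = A2; e.g. 1 (Reacher) has no edge into A2. Fixed point.
Reacher's winning region = {3, 4, 7}.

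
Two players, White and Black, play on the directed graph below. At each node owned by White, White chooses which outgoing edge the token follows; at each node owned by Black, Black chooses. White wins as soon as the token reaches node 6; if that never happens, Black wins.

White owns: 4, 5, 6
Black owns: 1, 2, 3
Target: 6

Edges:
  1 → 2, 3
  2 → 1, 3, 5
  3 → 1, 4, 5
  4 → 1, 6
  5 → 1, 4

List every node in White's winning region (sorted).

4, 5, 6

A0 = {6}
A1: add {4} — 4 (White) has 4→6.
A2: add {5} — 5 (White) has 5→4.
A3 = A2; e.g. 1 (Black) can still go to 2. Fixed point.
White's winning region = {4, 5, 6}.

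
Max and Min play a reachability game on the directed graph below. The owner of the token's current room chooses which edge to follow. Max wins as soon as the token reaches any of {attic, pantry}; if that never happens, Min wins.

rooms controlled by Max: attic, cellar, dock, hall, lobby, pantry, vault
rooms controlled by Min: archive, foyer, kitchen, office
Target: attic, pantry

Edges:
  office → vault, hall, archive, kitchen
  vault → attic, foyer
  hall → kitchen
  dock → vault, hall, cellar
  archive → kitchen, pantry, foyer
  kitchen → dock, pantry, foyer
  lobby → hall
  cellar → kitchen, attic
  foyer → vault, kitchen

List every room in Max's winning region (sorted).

attic, cellar, dock, pantry, vault

A0 = {attic, pantry}
A1: add {cellar, vault} — vault (Max) has vault→attic; cellar (Max) has cellar→attic.
A2: add {dock} — dock (Max) has dock→vault.
A3 = A2; e.g. office (Min) can still go to hall. Fixed point.
Max's winning region = {attic, cellar, dock, pantry, vault}.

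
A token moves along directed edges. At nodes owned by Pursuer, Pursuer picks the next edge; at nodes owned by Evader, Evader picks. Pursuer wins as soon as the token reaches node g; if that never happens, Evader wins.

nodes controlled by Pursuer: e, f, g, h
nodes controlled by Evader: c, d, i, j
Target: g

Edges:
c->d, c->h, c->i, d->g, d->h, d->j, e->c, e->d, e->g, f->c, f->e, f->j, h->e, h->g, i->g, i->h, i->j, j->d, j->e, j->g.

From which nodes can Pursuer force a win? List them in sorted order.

A0 = {g}
A1: add {e, h} — e (Pursuer) has e→g; h (Pursuer) has h→g.
A2: add {f} — f (Pursuer) has f→e.
A3 = A2; e.g. c (Evader) can still go to d. Fixed point.
Pursuer's winning region = {e, f, g, h}.

e, f, g, h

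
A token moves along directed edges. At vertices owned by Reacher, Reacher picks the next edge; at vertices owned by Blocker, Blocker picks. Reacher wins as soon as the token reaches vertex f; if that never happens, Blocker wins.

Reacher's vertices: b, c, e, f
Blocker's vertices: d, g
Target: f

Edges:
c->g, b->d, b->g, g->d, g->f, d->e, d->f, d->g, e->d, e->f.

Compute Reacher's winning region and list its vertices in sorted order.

e, f

A0 = {f}
A1: add {e} — e (Reacher) has e→f.
A2 = A1; e.g. b (Reacher) has no edge into A1. Fixed point.
Reacher's winning region = {e, f}.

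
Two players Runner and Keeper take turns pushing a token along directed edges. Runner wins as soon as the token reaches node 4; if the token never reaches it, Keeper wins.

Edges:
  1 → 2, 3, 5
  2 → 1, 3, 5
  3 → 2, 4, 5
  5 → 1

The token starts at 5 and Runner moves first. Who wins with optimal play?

Keeper

Track states (vertex, player-to-move).
A0 = {(4,Runner), (4,Keeper)}
A1: add {(3,Runner)}.
A2 = A1; e.g. (1,Runner) stays out. (5,Runner) never enters ⇒ Keeper avoids the target.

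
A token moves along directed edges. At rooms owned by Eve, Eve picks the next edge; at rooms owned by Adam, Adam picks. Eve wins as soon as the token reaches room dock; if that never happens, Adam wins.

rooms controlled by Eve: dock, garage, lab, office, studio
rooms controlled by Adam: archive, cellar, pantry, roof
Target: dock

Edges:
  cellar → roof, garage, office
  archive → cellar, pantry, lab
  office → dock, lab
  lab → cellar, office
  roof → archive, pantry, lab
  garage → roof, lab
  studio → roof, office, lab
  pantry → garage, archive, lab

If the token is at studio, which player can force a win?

A0 = {dock}
A1: add {office} — office (Eve) has office→dock.
A2: add {lab, studio} — studio (Eve) has studio→office; lab (Eve) has lab→office.
studio ∈ A2, so Eve can force the target.

Eve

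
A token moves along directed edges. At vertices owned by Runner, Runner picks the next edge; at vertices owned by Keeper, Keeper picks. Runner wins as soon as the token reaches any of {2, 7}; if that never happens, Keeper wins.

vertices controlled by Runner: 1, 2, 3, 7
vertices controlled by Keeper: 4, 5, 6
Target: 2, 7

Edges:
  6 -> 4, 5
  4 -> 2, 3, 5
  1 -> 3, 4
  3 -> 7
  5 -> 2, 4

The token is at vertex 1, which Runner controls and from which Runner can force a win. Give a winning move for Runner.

3

A0 = {2, 7}
A1: add {3} — 3 (Runner) has 3→7.
A2: add {1} — 1 (Runner) has 1→3.
A3 = A2; e.g. 4 (Keeper) can still go to 5. Fixed point.
From 1, successor 3 is in the attractor (rank 1); the other successor 4 is not.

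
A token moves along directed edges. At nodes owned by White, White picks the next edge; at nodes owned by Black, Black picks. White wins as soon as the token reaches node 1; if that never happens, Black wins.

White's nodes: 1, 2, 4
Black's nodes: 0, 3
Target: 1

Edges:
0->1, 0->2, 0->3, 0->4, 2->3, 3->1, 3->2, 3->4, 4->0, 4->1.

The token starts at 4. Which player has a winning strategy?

White

A0 = {1}
A1: add {4} — 4 (White) has 4→1.
A2 = A1; e.g. 0 (Black) can still go to 2. Fixed point.
4 ∈ A1, so White can force the target.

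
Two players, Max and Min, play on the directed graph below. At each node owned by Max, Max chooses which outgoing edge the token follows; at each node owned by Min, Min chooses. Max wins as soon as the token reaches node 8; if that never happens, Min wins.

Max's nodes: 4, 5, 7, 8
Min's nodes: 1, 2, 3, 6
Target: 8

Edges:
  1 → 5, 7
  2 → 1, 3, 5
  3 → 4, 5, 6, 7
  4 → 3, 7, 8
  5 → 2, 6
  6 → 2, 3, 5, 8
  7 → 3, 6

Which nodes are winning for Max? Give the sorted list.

A0 = {8}
A1: add {4} — 4 (Max) has 4→8.
A2 = A1; e.g. 1 (Min) can still go to 5. Fixed point.
Max's winning region = {4, 8}.

4, 8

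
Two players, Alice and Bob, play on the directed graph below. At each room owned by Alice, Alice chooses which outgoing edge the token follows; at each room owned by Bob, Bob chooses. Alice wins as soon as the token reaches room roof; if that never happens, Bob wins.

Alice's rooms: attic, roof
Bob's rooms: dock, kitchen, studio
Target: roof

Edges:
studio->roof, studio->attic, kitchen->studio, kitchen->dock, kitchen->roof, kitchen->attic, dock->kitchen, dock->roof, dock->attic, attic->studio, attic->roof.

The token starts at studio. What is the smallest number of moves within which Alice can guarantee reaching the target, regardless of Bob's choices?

2

A0 = {roof}
A1: add {attic} — attic (Alice) has attic→roof.
A2: add {studio} — studio (Bob): all of {roof, attic} already in.
A3 = A2; e.g. kitchen (Bob) can still go to dock. Fixed point.
studio enters the attractor at level 2, so Alice can force the target in 2 moves from there.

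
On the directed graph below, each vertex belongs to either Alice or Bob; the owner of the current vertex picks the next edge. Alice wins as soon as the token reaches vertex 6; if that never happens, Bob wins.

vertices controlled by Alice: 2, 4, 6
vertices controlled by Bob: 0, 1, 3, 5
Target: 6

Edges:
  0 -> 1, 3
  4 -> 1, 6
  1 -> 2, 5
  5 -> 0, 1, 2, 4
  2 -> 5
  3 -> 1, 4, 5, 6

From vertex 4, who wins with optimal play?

Alice

A0 = {6}
A1: add {4} — 4 (Alice) has 4→6.
A2 = A1; e.g. 0 (Bob) can still go to 1. Fixed point.
4 ∈ A1, so Alice can force the target.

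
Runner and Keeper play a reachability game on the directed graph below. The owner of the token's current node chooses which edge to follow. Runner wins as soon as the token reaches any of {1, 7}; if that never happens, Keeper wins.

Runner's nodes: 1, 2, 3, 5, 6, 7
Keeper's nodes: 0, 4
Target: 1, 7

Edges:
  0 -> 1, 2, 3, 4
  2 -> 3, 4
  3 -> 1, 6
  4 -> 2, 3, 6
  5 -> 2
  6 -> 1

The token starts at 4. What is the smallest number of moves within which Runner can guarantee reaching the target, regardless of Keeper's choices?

A0 = {1, 7}
A1: add {3, 6} — 3 (Runner) has 3→1; 6 (Runner) has 6→1.
A2: add {2} — 2 (Runner) has 2→3.
A3: add {4, 5} — 4 (Keeper): all of {2, 3, 6} already in; 5 (Runner) has 5→2.
4 enters the attractor at level 3, so Runner can force the target in 3 moves from there.

3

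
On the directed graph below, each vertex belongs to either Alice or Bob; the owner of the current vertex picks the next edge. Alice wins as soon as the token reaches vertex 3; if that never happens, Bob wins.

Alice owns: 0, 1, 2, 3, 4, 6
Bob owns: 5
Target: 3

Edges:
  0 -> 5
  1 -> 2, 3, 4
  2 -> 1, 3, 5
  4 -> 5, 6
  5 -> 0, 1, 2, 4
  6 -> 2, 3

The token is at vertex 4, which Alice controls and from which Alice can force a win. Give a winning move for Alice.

6

A0 = {3}
A1: add {1, 2, 6} — 1 (Alice) has 1→3; 2 (Alice) has 2→3; 6 (Alice) has 6→3.
A2: add {4} — 4 (Alice) has 4→6.
A3 = A2; e.g. 0 (Alice) has no edge into A2. Fixed point.
From 4, successor 6 is in the attractor (rank 1); the other successor 5 is not.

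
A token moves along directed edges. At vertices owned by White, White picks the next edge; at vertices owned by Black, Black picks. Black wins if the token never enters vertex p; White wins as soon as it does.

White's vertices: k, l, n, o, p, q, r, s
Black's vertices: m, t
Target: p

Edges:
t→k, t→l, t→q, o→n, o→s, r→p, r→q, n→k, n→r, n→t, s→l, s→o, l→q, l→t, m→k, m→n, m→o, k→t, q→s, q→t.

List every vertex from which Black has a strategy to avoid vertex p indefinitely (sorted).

A0 = {p}
A1: add {r} — r (White) has r→p.
A2: add {n} — n (White) has n→r.
A3: add {o} — o (White) has o→n.
A4: add {s} — s (White) has s→o.
A5: add {q} — q (White) has q→s.
A6: add {l} — l (White) has l→q.
A7 = A6; e.g. k (White) has no edge into A6. Fixed point.
White's attractor = {l, n, o, p, q, r, s}; Black avoids the target exactly from the complement.

k, m, t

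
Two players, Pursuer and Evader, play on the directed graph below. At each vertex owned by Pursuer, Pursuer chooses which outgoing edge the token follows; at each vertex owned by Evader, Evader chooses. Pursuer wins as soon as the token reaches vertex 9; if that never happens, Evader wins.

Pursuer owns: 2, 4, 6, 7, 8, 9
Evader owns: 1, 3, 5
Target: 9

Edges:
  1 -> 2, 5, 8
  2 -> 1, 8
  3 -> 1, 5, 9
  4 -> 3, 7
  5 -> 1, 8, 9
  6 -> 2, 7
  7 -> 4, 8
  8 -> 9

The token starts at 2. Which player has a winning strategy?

A0 = {9}
A1: add {8} — 8 (Pursuer) has 8→9.
A2: add {2, 7} — 2 (Pursuer) has 2→8; 7 (Pursuer) has 7→8.
2 ∈ A2, so Pursuer can force the target.

Pursuer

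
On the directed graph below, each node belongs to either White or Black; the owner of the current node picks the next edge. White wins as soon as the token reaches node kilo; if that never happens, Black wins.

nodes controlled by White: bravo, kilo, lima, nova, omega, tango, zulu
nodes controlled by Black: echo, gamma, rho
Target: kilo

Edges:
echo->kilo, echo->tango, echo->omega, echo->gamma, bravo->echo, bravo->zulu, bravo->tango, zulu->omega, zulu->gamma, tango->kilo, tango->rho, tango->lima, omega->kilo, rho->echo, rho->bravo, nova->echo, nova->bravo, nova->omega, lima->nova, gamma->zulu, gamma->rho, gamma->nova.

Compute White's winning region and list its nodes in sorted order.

bravo, kilo, lima, nova, omega, tango, zulu

A0 = {kilo}
A1: add {omega, tango} — tango (White) has tango→kilo; omega (White) has omega→kilo.
A2: add {bravo, nova, zulu} — bravo (White) has bravo→tango; zulu (White) has zulu→omega; nova (White) has nova→omega.
A3: add {lima} — lima (White) has lima→nova.
A4 = A3; e.g. echo (Black) can still go to gamma. Fixed point.
White's winning region = {bravo, kilo, lima, nova, omega, tango, zulu}.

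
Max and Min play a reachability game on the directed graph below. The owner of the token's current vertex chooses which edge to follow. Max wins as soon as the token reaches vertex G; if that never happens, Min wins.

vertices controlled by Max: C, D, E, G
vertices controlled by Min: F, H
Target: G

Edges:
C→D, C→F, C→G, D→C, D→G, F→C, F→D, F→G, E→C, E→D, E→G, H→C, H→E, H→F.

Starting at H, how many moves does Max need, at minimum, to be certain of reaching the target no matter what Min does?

A0 = {G}
A1: add {C, D, E} — C (Max) has C→G; D (Max) has D→G; E (Max) has E→G.
A2: add {F} — F (Min): all of {C, D, G} already in.
A3: add {H} — H (Min): all of {C, E, F} already in.
A3 = all vertices. Fixed point.
H enters the attractor at level 3, so Max can force the target in 3 moves from there.

3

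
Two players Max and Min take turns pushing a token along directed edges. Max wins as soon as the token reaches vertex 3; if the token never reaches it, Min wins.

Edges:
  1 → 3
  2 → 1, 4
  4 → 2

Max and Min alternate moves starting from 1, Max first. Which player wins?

Max

Track states (vertex, player-to-move).
A0 = {(3,Max), (3,Min)}
A1: add {(1,Max), (1,Min)}.
(1,Max) ∈ A1 ⇒ Max forces the target.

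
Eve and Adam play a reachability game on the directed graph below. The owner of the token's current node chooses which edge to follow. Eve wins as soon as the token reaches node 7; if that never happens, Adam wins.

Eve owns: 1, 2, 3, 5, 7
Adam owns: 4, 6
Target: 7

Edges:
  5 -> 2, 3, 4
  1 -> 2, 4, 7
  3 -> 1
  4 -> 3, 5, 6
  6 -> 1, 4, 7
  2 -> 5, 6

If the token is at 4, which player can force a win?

Adam

A0 = {7}
A1: add {1} — 1 (Eve) has 1→7.
A2: add {3} — 3 (Eve) has 3→1.
A3: add {5} — 5 (Eve) has 5→3.
A4: add {2} — 2 (Eve) has 2→5.
A5 = A4; e.g. 4 (Adam) can still go to 6. Fixed point.
4 never enters the attractor, so Adam can avoid the target forever.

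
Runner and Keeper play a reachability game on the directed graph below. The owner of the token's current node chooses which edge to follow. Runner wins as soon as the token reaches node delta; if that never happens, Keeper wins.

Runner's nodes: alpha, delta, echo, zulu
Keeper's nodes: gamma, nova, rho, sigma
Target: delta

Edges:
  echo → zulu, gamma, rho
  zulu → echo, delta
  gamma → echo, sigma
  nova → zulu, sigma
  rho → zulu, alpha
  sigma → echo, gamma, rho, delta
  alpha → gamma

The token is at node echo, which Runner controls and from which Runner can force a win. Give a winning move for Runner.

zulu

A0 = {delta}
A1: add {zulu} — zulu (Runner) has zulu→delta.
A2: add {echo} — echo (Runner) has echo→zulu.
A3 = A2; e.g. gamma (Keeper) can still go to sigma. Fixed point.
From echo, successor zulu is in the attractor (rank 1); the other successors gamma, rho are not.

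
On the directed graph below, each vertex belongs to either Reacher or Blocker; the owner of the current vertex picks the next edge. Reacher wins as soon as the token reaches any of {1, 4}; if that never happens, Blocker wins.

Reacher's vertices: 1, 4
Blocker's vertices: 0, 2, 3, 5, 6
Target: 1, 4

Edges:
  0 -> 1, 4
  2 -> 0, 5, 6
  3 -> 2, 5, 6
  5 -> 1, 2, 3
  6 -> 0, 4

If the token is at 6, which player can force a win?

A0 = {1, 4}
A1: add {0} — 0 (Blocker): all of {1, 4} already in.
A2: add {6} — 6 (Blocker): all of {0, 4} already in.
A3 = A2; e.g. 2 (Blocker) can still go to 5. Fixed point.
6 ∈ A2, so Reacher can force the target.

Reacher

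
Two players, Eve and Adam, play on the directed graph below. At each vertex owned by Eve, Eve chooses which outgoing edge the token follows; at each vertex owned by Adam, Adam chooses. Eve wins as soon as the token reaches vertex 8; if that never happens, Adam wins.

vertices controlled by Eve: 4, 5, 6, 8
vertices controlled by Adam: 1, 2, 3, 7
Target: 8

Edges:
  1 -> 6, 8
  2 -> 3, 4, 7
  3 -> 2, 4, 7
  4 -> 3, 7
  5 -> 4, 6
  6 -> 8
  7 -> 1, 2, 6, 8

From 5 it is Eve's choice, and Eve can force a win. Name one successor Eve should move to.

6

A0 = {8}
A1: add {6} — 6 (Eve) has 6→8.
A2: add {1, 5} — 1 (Adam): all of {6, 8} already in; 5 (Eve) has 5→6.
A3 = A2; e.g. 2 (Adam) can still go to 3. Fixed point.
From 5, successor 6 is in the attractor (rank 1); the other successor 4 is not.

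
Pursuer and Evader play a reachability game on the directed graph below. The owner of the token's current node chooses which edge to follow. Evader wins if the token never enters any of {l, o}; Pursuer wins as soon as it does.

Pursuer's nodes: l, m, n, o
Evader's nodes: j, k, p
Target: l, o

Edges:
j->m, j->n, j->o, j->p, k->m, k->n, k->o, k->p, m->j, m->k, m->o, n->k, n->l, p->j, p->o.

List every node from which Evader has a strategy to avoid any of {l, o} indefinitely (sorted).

A0 = {l, o}
A1: add {m, n} — m (Pursuer) has m→o; n (Pursuer) has n→l.
A2 = A1; e.g. j (Evader) can still go to p. Fixed point.
Pursuer's attractor = {l, m, n, o}; Evader avoids the target exactly from the complement.

j, k, p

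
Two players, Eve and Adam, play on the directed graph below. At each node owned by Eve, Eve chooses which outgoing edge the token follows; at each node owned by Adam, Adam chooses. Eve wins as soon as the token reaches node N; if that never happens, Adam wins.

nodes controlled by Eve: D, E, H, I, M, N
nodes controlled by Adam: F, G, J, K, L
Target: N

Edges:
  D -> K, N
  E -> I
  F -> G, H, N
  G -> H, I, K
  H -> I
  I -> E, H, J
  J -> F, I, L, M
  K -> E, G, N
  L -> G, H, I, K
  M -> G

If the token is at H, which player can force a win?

A0 = {N}
A1: add {D} — D (Eve) has D→N.
A2 = A1; e.g. E (Eve) has no edge into A1. Fixed point.
H never enters the attractor, so Adam can avoid the target forever.

Adam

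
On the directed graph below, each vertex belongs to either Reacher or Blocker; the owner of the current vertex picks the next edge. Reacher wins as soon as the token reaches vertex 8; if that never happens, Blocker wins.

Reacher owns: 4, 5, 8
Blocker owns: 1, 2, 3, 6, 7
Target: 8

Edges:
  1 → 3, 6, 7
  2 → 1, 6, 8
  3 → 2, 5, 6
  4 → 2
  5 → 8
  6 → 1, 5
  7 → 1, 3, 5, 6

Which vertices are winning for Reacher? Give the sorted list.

5, 8

A0 = {8}
A1: add {5} — 5 (Reacher) has 5→8.
A2 = A1; e.g. 1 (Blocker) can still go to 3. Fixed point.
Reacher's winning region = {5, 8}.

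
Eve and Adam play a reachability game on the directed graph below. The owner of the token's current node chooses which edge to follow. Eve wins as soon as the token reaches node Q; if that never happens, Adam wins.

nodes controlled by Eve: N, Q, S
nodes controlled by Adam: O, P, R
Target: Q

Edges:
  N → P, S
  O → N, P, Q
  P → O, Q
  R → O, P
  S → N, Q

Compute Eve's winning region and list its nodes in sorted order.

N, Q, S

A0 = {Q}
A1: add {S} — S (Eve) has S→Q.
A2: add {N} — N (Eve) has N→S.
A3 = A2; e.g. O (Adam) can still go to P. Fixed point.
Eve's winning region = {N, Q, S}.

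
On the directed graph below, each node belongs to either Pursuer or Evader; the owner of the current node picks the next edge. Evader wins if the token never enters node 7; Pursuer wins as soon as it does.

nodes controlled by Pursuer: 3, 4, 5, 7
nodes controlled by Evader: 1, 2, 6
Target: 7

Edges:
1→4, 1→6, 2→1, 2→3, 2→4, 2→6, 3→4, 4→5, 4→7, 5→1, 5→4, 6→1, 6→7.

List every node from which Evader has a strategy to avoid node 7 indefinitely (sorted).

1, 2, 6

A0 = {7}
A1: add {4} — 4 (Pursuer) has 4→7.
A2: add {3, 5} — 3 (Pursuer) has 3→4; 5 (Pursuer) has 5→4.
A3 = A2; e.g. 1 (Evader) can still go to 6. Fixed point.
Pursuer's attractor = {3, 4, 5, 7}; Evader avoids the target exactly from the complement.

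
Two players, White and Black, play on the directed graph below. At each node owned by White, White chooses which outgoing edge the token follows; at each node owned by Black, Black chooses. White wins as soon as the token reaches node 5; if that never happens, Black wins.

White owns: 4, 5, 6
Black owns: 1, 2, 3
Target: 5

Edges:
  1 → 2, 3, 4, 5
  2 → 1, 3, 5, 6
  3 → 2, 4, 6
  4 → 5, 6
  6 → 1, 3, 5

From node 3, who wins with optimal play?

A0 = {5}
A1: add {4, 6} — 4 (White) has 4→5; 6 (White) has 6→5.
A2 = A1; e.g. 1 (Black) can still go to 2. Fixed point.
3 never enters the attractor, so Black can avoid the target forever.

Black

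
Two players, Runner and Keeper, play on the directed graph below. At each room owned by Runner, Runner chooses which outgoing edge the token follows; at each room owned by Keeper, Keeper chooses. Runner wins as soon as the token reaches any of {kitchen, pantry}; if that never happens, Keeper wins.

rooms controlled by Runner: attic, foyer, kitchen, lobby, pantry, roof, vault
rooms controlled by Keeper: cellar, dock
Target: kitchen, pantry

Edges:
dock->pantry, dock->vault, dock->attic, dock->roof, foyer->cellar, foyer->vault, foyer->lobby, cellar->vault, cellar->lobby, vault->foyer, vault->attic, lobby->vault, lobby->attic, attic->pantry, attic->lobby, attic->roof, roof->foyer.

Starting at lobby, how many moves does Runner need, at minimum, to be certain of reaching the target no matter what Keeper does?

A0 = {kitchen, pantry}
A1: add {attic} — attic (Runner) has attic→pantry.
A2: add {lobby, vault} — vault (Runner) has vault→attic; lobby (Runner) has lobby→attic.
lobby enters the attractor at level 2, so Runner can force the target in 2 moves from there.

2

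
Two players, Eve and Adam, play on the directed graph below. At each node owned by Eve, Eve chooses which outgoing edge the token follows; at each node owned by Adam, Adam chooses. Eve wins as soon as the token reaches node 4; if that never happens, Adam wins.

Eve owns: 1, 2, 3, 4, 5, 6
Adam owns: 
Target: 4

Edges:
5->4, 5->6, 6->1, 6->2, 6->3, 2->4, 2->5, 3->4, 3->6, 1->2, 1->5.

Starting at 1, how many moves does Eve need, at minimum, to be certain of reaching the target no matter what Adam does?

A0 = {4}
A1: add {2, 3, 5} — 2 (Eve) has 2→4; 3 (Eve) has 3→4; 5 (Eve) has 5→4.
A2: add {1, 6} — 1 (Eve) has 1→2; 6 (Eve) has 6→2.
A2 = all vertices. Fixed point.
1 enters the attractor at level 2, so Eve can force the target in 2 moves from there.

2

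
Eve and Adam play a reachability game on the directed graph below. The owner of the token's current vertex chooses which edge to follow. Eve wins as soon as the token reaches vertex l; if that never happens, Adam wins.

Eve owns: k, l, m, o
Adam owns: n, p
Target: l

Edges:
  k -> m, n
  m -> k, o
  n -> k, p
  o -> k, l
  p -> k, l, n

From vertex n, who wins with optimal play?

Adam

A0 = {l}
A1: add {o} — o (Eve) has o→l.
A2: add {m} — m (Eve) has m→o.
A3: add {k} — k (Eve) has k→m.
A4 = A3; e.g. n (Adam) can still go to p. Fixed point.
n never enters the attractor, so Adam can avoid the target forever.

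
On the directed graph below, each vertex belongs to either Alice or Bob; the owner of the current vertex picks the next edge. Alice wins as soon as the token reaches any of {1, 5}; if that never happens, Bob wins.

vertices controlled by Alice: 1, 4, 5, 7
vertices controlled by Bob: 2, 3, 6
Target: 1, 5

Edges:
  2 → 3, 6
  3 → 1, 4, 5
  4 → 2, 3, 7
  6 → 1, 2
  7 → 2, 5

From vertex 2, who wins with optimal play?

Bob

A0 = {1, 5}
A1: add {7} — 7 (Alice) has 7→5.
A2: add {4} — 4 (Alice) has 4→7.
A3: add {3} — 3 (Bob): all of {1, 4, 5} already in.
A4 = A3; e.g. 2 (Bob) can still go to 6. Fixed point.
2 never enters the attractor, so Bob can avoid the target forever.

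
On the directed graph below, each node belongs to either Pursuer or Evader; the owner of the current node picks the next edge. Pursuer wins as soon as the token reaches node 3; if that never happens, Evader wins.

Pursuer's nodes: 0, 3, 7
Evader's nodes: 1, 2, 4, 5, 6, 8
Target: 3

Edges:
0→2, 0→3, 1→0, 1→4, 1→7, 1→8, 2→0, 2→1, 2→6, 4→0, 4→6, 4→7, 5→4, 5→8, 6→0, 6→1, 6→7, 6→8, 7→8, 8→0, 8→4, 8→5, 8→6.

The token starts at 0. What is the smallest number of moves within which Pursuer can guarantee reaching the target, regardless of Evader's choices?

A0 = {3}
A1: add {0} — 0 (Pursuer) has 0→3.
A2 = A1; e.g. 1 (Evader) can still go to 4. Fixed point.
0 enters the attractor at level 1, so Pursuer can force the target in 1 move from there.

1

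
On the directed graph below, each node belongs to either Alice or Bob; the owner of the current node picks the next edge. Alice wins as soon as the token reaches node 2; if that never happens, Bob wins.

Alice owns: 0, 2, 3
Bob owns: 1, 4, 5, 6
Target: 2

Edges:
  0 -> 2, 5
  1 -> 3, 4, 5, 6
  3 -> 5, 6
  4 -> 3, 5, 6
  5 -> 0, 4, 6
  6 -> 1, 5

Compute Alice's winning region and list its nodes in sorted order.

A0 = {2}
A1: add {0} — 0 (Alice) has 0→2.
A2 = A1; e.g. 1 (Bob) can still go to 3. Fixed point.
Alice's winning region = {0, 2}.

0, 2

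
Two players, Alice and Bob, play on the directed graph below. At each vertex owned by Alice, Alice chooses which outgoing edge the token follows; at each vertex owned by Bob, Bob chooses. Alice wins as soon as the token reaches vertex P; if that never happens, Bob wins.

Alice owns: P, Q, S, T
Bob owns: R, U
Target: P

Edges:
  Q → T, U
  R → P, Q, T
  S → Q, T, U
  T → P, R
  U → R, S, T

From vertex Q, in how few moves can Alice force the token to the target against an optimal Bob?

2

A0 = {P}
A1: add {T} — T (Alice) has T→P.
A2: add {Q, S} — Q (Alice) has Q→T; S (Alice) has S→T.
Q enters the attractor at level 2, so Alice can force the target in 2 moves from there.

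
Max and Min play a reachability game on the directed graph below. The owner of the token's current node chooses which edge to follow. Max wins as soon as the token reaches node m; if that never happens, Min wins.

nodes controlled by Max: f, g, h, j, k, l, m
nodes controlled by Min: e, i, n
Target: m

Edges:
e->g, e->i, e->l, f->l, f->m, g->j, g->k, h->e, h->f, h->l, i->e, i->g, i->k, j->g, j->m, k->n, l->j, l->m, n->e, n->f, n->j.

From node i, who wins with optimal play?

Min

A0 = {m}
A1: add {f, j, l} — f (Max) has f→m; j (Max) has j→m; l (Max) has l→m.
A2: add {g, h} — g (Max) has g→j; h (Max) has h→f.
A3 = A2; e.g. e (Min) can still go to i. Fixed point.
i never enters the attractor, so Min can avoid the target forever.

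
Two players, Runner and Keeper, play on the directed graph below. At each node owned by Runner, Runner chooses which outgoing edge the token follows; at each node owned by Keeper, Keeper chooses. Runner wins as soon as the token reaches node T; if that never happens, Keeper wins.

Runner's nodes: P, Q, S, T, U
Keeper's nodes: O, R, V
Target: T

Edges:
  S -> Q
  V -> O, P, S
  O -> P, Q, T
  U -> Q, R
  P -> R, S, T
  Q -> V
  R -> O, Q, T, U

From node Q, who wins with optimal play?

Keeper

A0 = {T}
A1: add {P} — P (Runner) has P→T.
A2 = A1; e.g. O (Keeper) can still go to Q. Fixed point.
Q never enters the attractor, so Keeper can avoid the target forever.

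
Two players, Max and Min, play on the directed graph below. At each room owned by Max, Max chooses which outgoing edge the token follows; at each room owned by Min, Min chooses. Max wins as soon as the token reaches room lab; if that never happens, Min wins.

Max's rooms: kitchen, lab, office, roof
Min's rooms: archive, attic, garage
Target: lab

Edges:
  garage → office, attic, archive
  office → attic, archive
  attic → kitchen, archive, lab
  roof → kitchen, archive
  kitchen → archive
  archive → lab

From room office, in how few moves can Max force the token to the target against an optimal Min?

2

A0 = {lab}
A1: add {archive} — archive (Min): all of {lab} already in.
A2: add {kitchen, office, roof} — office (Max) has office→archive; roof (Max) has roof→archive; kitchen (Max) has kitchen→archive.
office enters the attractor at level 2, so Max can force the target in 2 moves from there.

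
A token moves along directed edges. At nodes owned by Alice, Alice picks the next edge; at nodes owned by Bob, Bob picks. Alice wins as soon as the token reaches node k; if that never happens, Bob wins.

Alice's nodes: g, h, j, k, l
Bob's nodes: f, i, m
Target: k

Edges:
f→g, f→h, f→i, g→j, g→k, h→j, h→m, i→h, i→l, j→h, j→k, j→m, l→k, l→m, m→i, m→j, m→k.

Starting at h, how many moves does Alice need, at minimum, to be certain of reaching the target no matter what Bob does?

2

A0 = {k}
A1: add {g, j, l} — g (Alice) has g→k; j (Alice) has j→k; l (Alice) has l→k.
A2: add {h} — h (Alice) has h→j.
h enters the attractor at level 2, so Alice can force the target in 2 moves from there.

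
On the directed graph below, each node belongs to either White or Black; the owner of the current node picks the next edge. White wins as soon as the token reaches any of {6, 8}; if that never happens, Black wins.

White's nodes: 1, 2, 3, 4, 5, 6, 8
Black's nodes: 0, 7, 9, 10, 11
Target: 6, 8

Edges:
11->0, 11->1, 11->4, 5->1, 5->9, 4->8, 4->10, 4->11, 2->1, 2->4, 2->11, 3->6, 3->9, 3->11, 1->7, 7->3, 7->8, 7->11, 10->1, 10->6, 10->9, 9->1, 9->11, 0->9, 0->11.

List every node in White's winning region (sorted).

A0 = {6, 8}
A1: add {3, 4} — 3 (White) has 3→6; 4 (White) has 4→8.
A2: add {2} — 2 (White) has 2→4.
A3 = A2; e.g. 0 (Black) can still go to 9. Fixed point.
White's winning region = {2, 3, 4, 6, 8}.

2, 3, 4, 6, 8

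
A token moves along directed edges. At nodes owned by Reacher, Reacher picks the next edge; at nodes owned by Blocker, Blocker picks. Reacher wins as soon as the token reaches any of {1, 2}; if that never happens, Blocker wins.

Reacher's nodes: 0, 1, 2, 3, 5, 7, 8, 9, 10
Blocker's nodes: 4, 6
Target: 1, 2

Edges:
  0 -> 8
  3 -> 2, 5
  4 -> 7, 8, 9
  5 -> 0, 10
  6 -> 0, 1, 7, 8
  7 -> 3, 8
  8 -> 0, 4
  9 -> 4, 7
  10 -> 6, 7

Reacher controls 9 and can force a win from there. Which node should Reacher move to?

A0 = {1, 2}
A1: add {3} — 3 (Reacher) has 3→2.
A2: add {7} — 7 (Reacher) has 7→3.
A3: add {9, 10} — 9 (Reacher) has 9→7; 10 (Reacher) has 10→7.
A4: add {5} — 5 (Reacher) has 5→10.
A5 = A4; e.g. 0 (Reacher) has no edge into A4. Fixed point.
From 9, successor 7 is in the attractor (rank 2); the other successor 4 is not.

7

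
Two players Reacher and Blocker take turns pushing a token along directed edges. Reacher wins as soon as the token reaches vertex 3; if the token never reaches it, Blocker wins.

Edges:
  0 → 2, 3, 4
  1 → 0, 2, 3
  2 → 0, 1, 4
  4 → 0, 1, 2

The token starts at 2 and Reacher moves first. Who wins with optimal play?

Blocker

Track states (vertex, player-to-move).
A0 = {(3,Reacher), (3,Blocker)}
A1: add {(0,Reacher), (1,Reacher)}.
A2 = A1; e.g. (0,Blocker) stays out. (2,Reacher) never enters ⇒ Blocker avoids the target.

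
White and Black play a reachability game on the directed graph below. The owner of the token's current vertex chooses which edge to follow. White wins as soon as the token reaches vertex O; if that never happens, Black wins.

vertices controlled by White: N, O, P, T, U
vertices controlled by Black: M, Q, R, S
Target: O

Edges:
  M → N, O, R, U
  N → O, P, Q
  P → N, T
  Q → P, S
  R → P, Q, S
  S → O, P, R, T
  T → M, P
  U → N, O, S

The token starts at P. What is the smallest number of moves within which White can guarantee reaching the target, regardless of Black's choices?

A0 = {O}
A1: add {N, U} — N (White) has N→O; U (White) has U→O.
A2: add {P} — P (White) has P→N.
P enters the attractor at level 2, so White can force the target in 2 moves from there.

2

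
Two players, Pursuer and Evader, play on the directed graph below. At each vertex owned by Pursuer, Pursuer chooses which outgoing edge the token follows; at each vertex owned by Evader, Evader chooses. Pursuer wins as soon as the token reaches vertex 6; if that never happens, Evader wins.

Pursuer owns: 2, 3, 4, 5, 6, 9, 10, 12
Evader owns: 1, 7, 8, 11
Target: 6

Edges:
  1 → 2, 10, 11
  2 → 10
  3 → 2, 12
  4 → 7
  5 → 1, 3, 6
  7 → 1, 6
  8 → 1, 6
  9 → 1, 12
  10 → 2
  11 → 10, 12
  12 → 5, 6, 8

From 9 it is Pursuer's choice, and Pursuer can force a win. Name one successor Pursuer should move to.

A0 = {6}
A1: add {5, 12} — 5 (Pursuer) has 5→6; 12 (Pursuer) has 12→6.
A2: add {3, 9} — 3 (Pursuer) has 3→12; 9 (Pursuer) has 9→12.
A3 = A2; e.g. 1 (Evader) can still go to 2. Fixed point.
From 9, successor 12 is in the attractor (rank 1); the other successor 1 is not.

12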